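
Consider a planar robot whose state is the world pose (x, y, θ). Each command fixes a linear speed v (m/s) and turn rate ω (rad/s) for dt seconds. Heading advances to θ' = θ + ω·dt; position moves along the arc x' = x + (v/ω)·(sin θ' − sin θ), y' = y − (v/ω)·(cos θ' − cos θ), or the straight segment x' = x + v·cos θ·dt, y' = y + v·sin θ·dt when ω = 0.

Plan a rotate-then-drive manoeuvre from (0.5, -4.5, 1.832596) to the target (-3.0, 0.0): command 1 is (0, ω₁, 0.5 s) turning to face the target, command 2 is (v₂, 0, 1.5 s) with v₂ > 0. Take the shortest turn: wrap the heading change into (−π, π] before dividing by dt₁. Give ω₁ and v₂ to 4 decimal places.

heading to target = atan2(0−-4.5, -3−0.5) = 2.2318
Δθ = wrap(2.2318 − 1.8326) = 0.3992; ω₁ = Δθ/dt₁ = 0.7985
distance = √((-3−0.5)² + (0−-4.5)²) = 5.7009; v₂ = distance/dt₂ = 3.8006

ω₁ = 0.7985, v₂ = 3.8006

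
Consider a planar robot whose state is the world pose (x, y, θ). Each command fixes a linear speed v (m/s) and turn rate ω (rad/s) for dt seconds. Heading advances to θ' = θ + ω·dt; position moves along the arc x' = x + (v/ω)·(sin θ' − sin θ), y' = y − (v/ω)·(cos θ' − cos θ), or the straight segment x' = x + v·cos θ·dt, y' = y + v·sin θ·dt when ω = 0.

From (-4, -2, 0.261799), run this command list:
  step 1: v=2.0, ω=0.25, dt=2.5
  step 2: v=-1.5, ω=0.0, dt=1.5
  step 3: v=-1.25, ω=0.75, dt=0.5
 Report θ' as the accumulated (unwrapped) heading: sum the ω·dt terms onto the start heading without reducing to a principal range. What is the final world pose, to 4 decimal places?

(-1.5879, -1.6180, 1.2618)

step 1: θ'=0.8868 (R=8.0000) → pose (0.1299, 0.6722, 0.8868)
step 2: θ'=0.8868 (straight) → pose (-1.2919, -1.0716, 0.8868)
step 3: θ'=1.2618 (R=-1.6667) → pose (-1.5879, -1.6180, 1.2618)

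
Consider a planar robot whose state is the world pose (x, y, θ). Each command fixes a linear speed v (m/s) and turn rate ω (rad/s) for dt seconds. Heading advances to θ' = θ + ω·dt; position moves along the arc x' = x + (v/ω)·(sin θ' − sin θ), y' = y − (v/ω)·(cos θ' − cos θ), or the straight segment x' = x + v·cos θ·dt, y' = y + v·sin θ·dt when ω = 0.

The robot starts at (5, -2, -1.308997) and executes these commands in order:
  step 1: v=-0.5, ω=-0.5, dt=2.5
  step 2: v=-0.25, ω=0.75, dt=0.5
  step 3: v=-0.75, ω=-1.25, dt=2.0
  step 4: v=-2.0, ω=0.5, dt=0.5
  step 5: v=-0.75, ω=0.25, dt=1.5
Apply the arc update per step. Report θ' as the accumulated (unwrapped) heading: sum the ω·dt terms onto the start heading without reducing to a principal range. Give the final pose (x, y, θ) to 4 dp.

(7.2502, -3.1328, -4.0590)

step 1: θ'=-2.5590 (R=1.0000) → pose (5.4157, -0.9061, -2.5590)
step 2: θ'=-2.1840 (R=-0.3333) → pose (5.5049, -0.8196, -2.1840)
step 3: θ'=-4.6840 (R=0.6000) → pose (6.5954, -1.1479, -4.6840)
step 4: θ'=-4.4340 (R=-4.0000) → pose (6.7478, -2.1336, -4.4340)
step 5: θ'=-4.0590 (R=-3.0000) → pose (7.2502, -3.1328, -4.0590)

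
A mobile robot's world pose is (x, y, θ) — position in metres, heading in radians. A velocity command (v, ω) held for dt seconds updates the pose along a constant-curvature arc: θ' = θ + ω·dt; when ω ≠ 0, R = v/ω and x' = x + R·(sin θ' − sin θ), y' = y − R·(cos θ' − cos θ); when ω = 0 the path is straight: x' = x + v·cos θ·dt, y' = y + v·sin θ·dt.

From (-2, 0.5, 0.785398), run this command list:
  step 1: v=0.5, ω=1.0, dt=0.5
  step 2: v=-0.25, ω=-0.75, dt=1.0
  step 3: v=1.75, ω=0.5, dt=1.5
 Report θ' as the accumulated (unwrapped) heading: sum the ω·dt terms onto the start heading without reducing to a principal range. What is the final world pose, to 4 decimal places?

(-0.4508, 2.5448, 1.2854)

step 1: θ'=1.2854 (R=0.5000) → pose (-1.8738, 0.7128, 1.2854)
step 2: θ'=0.5354 (R=0.3333) → pose (-2.0236, 0.5199, 0.5354)
step 3: θ'=1.2854 (R=3.5000) → pose (-0.4508, 2.5448, 1.2854)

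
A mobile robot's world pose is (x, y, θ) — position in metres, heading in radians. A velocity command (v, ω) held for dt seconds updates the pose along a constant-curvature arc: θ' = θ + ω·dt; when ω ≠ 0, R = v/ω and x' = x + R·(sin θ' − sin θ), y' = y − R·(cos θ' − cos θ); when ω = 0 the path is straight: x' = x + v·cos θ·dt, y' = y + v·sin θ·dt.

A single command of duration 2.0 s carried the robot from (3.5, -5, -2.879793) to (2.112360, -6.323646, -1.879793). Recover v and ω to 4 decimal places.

Δθ = -1.879793 − -2.879793 = 1.000000
ω = Δθ/dt = 1.000000/2.0 = 0.5000
R = Δx/(sin θ' − sin θ) = 2.0000
v = R·ω = 2.0000·0.5000 = 1.0000

v = 1.0000, ω = 0.5000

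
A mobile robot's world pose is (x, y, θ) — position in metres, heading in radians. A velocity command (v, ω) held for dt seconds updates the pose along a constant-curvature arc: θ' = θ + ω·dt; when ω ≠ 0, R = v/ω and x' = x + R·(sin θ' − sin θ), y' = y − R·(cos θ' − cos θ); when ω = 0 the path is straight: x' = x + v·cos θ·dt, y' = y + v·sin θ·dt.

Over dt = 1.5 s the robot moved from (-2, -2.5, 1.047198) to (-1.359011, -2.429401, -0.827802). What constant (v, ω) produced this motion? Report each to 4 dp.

Δθ = -0.827802 − 1.047198 = -1.875000
ω = Δθ/dt = -1.875000/1.5 = -1.2500
R = Δx/(sin θ' − sin θ) = -0.4000
v = R·ω = -0.4000·-1.2500 = 0.5000

v = 0.5000, ω = -1.2500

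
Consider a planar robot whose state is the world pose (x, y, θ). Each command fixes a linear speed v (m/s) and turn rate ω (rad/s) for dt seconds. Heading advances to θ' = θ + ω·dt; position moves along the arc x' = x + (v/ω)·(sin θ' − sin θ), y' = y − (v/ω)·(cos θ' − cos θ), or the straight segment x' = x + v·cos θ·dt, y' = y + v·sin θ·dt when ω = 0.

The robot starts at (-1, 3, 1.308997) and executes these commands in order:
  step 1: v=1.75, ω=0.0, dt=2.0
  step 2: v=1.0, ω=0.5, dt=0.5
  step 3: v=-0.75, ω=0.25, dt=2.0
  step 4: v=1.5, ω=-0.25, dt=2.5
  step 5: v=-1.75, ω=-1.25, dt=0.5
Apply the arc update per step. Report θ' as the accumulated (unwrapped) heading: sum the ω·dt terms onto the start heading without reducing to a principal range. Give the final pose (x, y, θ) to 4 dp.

step 1: θ'=1.3090 (straight) → pose (-0.0941, 6.3807, 1.3090)
step 2: θ'=1.5590 (R=2.0000) → pose (-0.0261, 6.8748, 1.5590)
step 3: θ'=2.0590 (R=-3.0000) → pose (0.3241, 5.4323, 2.0590)
step 4: θ'=1.4340 (R=-6.0000) → pose (-0.3207, 9.0647, 1.4340)
step 5: θ'=0.8090 (R=1.4000) → pose (-0.6946, 8.2893, 0.8090)

(-0.6946, 8.2893, 0.8090)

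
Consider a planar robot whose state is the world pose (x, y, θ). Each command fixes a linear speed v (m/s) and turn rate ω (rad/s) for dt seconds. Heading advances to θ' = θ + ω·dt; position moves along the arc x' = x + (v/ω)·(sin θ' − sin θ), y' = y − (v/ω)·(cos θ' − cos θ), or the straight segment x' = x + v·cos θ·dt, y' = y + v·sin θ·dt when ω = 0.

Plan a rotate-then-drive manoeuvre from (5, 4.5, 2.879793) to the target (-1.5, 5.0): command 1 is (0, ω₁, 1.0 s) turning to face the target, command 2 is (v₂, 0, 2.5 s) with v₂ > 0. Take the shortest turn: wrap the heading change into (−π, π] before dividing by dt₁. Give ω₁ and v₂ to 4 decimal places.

ω₁ = 0.1850, v₂ = 2.6077

heading to target = atan2(5−4.5, -1.5−5) = 3.0648
Δθ = wrap(3.0648 − 2.8798) = 0.1850; ω₁ = Δθ/dt₁ = 0.1850
distance = √((-1.5−5)² + (5−4.5)²) = 6.5192; v₂ = distance/dt₂ = 2.6077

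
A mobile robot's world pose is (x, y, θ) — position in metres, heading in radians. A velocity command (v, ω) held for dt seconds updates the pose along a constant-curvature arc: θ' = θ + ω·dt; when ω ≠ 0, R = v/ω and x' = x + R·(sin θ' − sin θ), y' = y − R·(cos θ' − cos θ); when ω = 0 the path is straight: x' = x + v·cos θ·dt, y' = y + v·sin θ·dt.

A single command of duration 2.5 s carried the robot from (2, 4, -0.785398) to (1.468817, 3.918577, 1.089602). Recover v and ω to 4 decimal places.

v = -0.2500, ω = 0.7500

Δθ = 1.089602 − -0.785398 = 1.875000
ω = Δθ/dt = 1.875000/2.5 = 0.7500
R = Δx/(sin θ' − sin θ) = -0.3333
v = R·ω = -0.3333·0.7500 = -0.2500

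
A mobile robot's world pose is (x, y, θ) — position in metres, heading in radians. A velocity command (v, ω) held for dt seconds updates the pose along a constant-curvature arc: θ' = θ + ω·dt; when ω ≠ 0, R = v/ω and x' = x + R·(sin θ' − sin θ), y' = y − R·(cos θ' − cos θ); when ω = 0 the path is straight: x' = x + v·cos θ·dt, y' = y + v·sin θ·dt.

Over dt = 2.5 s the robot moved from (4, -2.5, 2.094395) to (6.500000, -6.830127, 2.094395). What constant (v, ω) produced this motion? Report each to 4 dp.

Δθ = 2.094395 − 2.094395 = 0.000000
ω = Δθ/dt = 0.000000/2.5 = 0.0000
ω = 0 → v = (Δx·cos θ + Δy·sin θ)/dt = -2.0000

v = -2.0000, ω = 0.0000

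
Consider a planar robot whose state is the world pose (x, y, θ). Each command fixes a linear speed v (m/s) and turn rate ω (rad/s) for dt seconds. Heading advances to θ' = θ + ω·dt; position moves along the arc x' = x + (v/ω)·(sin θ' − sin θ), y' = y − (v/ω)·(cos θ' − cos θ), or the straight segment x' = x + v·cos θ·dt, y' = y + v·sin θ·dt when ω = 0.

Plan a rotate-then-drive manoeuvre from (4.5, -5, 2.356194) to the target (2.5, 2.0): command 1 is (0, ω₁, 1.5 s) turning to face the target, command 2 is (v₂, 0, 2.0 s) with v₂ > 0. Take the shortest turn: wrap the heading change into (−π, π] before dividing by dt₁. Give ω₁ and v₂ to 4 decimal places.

ω₁ = -0.3381, v₂ = 3.6401

heading to target = atan2(2−-5, 2.5−4.5) = 1.8491
Δθ = wrap(1.8491 − 2.3562) = -0.5071; ω₁ = Δθ/dt₁ = -0.3381
distance = √((2.5−4.5)² + (2−-5)²) = 7.2801; v₂ = distance/dt₂ = 3.6401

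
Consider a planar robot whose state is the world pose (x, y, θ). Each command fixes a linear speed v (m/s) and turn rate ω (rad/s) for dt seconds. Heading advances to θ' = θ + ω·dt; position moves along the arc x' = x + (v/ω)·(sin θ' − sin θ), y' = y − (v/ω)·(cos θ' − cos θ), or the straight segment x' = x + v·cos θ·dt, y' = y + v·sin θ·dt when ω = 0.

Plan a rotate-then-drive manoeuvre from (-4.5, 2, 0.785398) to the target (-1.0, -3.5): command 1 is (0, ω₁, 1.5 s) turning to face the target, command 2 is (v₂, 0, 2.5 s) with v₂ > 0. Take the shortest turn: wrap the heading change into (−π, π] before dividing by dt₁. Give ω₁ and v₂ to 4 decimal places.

heading to target = atan2(-3.5−2, -1−-4.5) = -1.0041
Δθ = wrap(-1.0041 − 0.7854) = -1.7895; ω₁ = Δθ/dt₁ = -1.1930
distance = √((-1−-4.5)² + (-3.5−2)²) = 6.5192; v₂ = distance/dt₂ = 2.6077

ω₁ = -1.1930, v₂ = 2.6077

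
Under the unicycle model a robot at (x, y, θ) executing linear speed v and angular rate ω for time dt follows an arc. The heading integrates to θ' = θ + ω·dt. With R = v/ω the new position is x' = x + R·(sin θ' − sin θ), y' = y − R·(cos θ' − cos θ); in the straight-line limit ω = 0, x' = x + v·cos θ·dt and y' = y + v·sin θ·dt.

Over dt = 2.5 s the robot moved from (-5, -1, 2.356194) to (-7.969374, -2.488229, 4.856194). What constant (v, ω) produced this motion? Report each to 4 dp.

Δθ = 4.856194 − 2.356194 = 2.500000
ω = Δθ/dt = 2.500000/2.5 = 1.0000
R = Δx/(sin θ' − sin θ) = 1.7500
v = R·ω = 1.7500·1.0000 = 1.7500

v = 1.7500, ω = 1.0000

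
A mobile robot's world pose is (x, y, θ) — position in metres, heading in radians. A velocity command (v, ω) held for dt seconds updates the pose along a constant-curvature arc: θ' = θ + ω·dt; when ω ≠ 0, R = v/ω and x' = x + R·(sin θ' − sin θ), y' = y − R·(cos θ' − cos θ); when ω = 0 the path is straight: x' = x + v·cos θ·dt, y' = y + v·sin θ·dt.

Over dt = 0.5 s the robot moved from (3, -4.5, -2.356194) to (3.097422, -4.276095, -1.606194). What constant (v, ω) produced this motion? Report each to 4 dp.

Δθ = -1.606194 − -2.356194 = 0.750000
ω = Δθ/dt = 0.750000/0.5 = 1.5000
R = −Δy/(cos θ' − cos θ) = -0.3333
v = R·ω = -0.3333·1.5000 = -0.5000

v = -0.5000, ω = 1.5000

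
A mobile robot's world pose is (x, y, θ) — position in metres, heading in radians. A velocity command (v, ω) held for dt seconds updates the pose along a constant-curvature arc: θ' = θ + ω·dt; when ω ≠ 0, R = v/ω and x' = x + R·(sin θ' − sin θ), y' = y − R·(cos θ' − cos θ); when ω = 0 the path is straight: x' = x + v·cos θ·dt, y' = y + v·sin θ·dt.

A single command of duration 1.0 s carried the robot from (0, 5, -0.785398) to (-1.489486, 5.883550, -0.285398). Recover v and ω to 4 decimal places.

Δθ = -0.285398 − -0.785398 = 0.500000
ω = Δθ/dt = 0.500000/1.0 = 0.5000
R = Δx/(sin θ' − sin θ) = -3.5000
v = R·ω = -3.5000·0.5000 = -1.7500

v = -1.7500, ω = 0.5000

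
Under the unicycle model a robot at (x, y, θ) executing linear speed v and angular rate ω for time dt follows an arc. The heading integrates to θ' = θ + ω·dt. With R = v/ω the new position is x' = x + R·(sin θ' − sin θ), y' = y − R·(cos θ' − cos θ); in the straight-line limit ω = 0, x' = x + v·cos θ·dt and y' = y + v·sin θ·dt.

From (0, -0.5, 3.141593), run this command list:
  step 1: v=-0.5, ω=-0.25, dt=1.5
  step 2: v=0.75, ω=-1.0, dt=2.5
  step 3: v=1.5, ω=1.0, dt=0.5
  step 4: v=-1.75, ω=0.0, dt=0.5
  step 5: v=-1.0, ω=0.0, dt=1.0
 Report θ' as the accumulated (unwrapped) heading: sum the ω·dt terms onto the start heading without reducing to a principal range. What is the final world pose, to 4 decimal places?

step 1: θ'=2.7666 (R=2.0000) → pose (0.7325, -0.6390, 2.7666)
step 2: θ'=0.2666 (R=-0.7500) → pose (0.8097, 0.7824, 0.2666)
step 3: θ'=0.7666 (R=1.5000) → pose (1.4550, 1.1490, 0.7666)
step 4: θ'=0.7666 (straight) → pose (0.8248, 0.5420, 0.7666)
step 5: θ'=0.7666 (straight) → pose (0.1045, -0.1517, 0.7666)

(0.1045, -0.1517, 0.7666)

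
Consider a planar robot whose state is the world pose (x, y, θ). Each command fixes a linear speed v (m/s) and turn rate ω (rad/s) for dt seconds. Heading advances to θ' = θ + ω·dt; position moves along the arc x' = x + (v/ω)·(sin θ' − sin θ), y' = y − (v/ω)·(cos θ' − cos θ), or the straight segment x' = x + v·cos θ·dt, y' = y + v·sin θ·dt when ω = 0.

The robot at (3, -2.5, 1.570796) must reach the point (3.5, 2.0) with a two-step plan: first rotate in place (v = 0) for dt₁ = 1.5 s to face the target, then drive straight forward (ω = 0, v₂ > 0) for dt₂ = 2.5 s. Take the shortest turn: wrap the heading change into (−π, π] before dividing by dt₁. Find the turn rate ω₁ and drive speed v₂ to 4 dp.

ω₁ = -0.0738, v₂ = 1.8111

heading to target = atan2(2−-2.5, 3.5−3) = 1.4601
Δθ = wrap(1.4601 − 1.5708) = -0.1107; ω₁ = Δθ/dt₁ = -0.0738
distance = √((3.5−3)² + (2−-2.5)²) = 4.5277; v₂ = distance/dt₂ = 1.8111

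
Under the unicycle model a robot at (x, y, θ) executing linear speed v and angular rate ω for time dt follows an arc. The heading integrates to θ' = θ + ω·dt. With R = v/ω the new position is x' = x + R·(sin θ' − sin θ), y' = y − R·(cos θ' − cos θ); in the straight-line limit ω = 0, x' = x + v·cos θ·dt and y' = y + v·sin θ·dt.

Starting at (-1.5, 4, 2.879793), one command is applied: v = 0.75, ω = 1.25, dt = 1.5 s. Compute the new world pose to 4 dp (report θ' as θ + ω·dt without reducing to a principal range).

(-2.2548, 3.3950, 4.7548)

θ' = 2.8798 + 1.25·1.5 = 4.7548
R = v/ω = 0.75/1.25 = 0.6000
x' = -1.5 + 0.6000·(sin 4.7548 − sin 2.8798) = -2.2548
y' = 4 − 0.6000·(cos 4.7548 − cos 2.8798) = 3.3950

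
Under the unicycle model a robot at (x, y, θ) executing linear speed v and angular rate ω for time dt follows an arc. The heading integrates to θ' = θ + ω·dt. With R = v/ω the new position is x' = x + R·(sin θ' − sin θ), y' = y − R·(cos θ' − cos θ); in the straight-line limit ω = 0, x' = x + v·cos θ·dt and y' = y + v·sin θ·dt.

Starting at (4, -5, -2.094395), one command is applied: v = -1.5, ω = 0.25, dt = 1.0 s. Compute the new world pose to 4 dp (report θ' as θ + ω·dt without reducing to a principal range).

θ' = -2.0944 + 0.25·1.0 = -1.8444
R = v/ω = -1.5/0.25 = -6.0000
x' = 4 + -6.0000·(sin -1.8444 − sin -2.0944) = 4.5807
y' = -5 − -6.0000·(cos -1.8444 − cos -2.0944) = -3.6212

(4.5807, -3.6212, -1.8444)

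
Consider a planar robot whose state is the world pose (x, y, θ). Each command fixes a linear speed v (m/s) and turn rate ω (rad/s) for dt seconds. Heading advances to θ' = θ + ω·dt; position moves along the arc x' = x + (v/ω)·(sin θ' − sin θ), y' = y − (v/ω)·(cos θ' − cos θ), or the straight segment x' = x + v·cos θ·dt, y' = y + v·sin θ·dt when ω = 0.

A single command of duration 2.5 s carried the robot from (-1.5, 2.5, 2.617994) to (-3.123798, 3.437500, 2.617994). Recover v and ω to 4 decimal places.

Δθ = 2.617994 − 2.617994 = 0.000000
ω = Δθ/dt = 0.000000/2.5 = 0.0000
ω = 0 → v = (Δx·cos θ + Δy·sin θ)/dt = 0.7500

v = 0.7500, ω = 0.0000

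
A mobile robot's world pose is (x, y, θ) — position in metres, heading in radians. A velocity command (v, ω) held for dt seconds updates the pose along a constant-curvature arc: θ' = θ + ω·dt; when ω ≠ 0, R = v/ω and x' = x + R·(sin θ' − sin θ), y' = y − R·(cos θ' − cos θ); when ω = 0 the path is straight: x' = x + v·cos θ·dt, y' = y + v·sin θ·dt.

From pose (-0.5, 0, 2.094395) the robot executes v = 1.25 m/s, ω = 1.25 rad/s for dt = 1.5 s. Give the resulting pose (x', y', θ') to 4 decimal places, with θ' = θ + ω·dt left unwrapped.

θ' = 2.0944 + 1.25·1.5 = 3.9694
R = v/ω = 1.25/1.25 = 1.0000
x' = -0.5 + 1.0000·(sin 3.9694 − sin 2.0944) = -2.1025
y' = 0 − 1.0000·(cos 3.9694 − cos 2.0944) = 0.1765

(-2.1025, 0.1765, 3.9694)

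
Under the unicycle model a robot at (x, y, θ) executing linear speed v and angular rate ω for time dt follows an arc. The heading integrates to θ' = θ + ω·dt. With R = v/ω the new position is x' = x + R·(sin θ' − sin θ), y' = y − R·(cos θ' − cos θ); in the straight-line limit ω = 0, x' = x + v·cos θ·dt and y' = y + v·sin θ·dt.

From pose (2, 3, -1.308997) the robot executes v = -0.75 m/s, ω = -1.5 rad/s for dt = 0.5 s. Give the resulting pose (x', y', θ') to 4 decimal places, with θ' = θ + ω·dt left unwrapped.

θ' = -1.3090 + -1.5·0.5 = -2.0590
R = v/ω = -0.75/-1.5 = 0.5000
x' = 2 + 0.5000·(sin -2.0590 − sin -1.3090) = 2.0414
y' = 3 − 0.5000·(cos -2.0590 − cos -1.3090) = 3.3639

(2.0414, 3.3639, -2.0590)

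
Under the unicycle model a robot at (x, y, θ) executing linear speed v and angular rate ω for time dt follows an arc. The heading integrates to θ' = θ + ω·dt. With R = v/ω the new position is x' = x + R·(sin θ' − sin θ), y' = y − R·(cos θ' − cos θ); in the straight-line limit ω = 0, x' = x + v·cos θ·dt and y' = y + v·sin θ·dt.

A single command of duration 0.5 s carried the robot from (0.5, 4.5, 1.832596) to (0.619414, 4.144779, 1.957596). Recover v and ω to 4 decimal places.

Δθ = 1.957596 − 1.832596 = 0.125000
ω = Δθ/dt = 0.125000/0.5 = 0.2500
R = −Δy/(cos θ' − cos θ) = -3.0000
v = R·ω = -3.0000·0.2500 = -0.7500

v = -0.7500, ω = 0.2500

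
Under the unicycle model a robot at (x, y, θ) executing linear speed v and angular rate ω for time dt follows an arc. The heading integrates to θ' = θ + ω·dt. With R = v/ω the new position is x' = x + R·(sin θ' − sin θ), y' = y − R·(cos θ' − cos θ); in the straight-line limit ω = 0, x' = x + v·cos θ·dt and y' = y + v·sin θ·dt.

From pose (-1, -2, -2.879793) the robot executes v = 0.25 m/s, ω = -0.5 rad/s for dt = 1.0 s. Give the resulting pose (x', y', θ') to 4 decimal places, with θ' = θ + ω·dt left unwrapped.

θ' = -2.8798 + -0.5·1.0 = -3.3798
R = v/ω = 0.25/-0.5 = -0.5000
x' = -1 + -0.5000·(sin -3.3798 − sin -2.8798) = -1.2474
y' = -2 − -0.5000·(cos -3.3798 − cos -2.8798) = -2.0029

(-1.2474, -2.0029, -3.3798)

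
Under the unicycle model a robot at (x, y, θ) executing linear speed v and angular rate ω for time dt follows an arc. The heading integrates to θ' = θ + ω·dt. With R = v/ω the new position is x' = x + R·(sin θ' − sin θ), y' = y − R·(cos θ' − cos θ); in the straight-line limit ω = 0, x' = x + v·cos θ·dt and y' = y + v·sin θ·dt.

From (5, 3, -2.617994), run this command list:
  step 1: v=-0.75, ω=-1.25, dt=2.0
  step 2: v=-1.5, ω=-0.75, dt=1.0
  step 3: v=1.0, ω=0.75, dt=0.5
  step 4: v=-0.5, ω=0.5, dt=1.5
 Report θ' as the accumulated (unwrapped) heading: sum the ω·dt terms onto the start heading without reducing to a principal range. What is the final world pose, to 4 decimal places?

step 1: θ'=-5.1180 (R=0.6000) → pose (5.8513, 2.2436, -5.1180)
step 2: θ'=-5.8680 (R=2.0000) → pose (4.8203, 1.2027, -5.8680)
step 3: θ'=-5.4930 (R=1.3333) → pose (5.2298, 1.4845, -5.4930)
step 4: θ'=-4.7430 (R=-1.0000) → pose (4.9408, 0.8114, -4.7430)

(4.9408, 0.8114, -4.7430)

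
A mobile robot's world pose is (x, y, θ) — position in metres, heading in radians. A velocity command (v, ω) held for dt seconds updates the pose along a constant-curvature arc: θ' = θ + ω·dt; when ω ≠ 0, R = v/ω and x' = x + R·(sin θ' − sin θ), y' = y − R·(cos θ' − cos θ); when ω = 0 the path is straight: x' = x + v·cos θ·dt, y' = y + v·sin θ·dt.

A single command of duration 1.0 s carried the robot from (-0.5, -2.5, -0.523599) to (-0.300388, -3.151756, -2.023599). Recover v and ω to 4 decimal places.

Δθ = -2.023599 − -0.523599 = -1.500000
ω = Δθ/dt = -1.500000/1.0 = -1.5000
R = −Δy/(cos θ' − cos θ) = -0.5000
v = R·ω = -0.5000·-1.5000 = 0.7500

v = 0.7500, ω = -1.5000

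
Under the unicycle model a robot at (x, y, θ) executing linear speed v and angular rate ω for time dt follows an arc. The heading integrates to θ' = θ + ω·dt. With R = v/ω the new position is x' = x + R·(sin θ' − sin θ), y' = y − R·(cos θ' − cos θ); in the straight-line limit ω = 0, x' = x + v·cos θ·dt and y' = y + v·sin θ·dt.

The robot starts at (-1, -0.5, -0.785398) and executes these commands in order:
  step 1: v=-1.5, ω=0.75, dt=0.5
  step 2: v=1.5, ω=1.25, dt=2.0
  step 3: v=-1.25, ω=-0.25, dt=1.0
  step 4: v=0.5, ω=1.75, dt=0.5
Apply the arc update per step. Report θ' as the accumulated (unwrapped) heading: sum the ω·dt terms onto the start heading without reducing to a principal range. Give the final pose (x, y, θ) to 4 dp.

step 1: θ'=-0.4104 (R=-2.0000) → pose (-1.6163, -0.0803, -0.4104)
step 2: θ'=2.0896 (R=1.2000) → pose (-0.0954, 1.6151, 2.0896)
step 3: θ'=1.8396 (R=5.0000) → pose (0.3830, 0.4638, 1.8396)
step 4: θ'=2.7146 (R=0.2857) → pose (0.2259, 0.6479, 2.7146)

(0.2259, 0.6479, 2.7146)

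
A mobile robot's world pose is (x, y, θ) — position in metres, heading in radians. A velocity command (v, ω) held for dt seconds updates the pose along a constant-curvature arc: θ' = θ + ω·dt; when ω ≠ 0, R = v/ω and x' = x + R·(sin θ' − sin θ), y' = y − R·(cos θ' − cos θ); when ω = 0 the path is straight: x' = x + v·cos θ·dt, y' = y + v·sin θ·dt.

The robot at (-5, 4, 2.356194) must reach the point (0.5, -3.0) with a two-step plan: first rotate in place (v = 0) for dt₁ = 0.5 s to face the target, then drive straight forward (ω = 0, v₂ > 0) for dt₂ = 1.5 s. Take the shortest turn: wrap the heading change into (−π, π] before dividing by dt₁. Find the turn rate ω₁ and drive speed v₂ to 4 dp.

heading to target = atan2(-3−4, 0.5−-5) = -0.9048
Δθ = wrap(-0.9048 − 2.3562) = 3.0222; ω₁ = Δθ/dt₁ = 6.0443
distance = √((0.5−-5)² + (-3−4)²) = 8.9022; v₂ = distance/dt₂ = 5.9348

ω₁ = 6.0443, v₂ = 5.9348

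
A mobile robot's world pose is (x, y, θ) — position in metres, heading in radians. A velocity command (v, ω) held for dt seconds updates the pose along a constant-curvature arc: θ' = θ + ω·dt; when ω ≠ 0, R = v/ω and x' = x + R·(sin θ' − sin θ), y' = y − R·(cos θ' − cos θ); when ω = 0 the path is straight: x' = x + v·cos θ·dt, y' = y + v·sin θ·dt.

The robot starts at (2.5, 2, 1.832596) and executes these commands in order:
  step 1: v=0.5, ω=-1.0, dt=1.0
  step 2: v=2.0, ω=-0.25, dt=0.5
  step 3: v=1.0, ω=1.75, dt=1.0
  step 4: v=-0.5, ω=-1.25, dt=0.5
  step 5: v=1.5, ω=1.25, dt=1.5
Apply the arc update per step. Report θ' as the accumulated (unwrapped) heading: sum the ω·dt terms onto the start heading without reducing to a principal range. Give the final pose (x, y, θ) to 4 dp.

step 1: θ'=0.8326 (R=-0.5000) → pose (2.6131, 2.4659, 0.8326)
step 2: θ'=0.7076 (R=-8.0000) → pose (3.3305, 3.1616, 0.7076)
step 3: θ'=2.4576 (R=0.5714) → pose (3.3201, 4.0388, 2.4576)
step 4: θ'=1.8326 (R=0.4000) → pose (3.4538, 3.8323, 1.8326)
step 5: θ'=3.7076 (R=1.2000) → pose (1.6511, 4.5346, 3.7076)

(1.6511, 4.5346, 3.7076)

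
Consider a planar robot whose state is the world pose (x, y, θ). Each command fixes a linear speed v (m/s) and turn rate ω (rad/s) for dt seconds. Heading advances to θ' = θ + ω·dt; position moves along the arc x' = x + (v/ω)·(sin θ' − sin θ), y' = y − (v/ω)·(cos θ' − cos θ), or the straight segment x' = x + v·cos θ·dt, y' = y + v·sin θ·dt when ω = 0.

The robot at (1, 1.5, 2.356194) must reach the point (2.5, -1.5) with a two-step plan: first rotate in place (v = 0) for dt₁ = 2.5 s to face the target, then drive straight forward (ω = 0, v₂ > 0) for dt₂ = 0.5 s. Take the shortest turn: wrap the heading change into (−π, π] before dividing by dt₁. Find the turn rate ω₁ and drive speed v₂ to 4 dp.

heading to target = atan2(-1.5−1.5, 2.5−1) = -1.1071
Δθ = wrap(-1.1071 − 2.3562) = 2.8198; ω₁ = Δθ/dt₁ = 1.1279
distance = √((2.5−1)² + (-1.5−1.5)²) = 3.3541; v₂ = distance/dt₂ = 6.7082

ω₁ = 1.1279, v₂ = 6.7082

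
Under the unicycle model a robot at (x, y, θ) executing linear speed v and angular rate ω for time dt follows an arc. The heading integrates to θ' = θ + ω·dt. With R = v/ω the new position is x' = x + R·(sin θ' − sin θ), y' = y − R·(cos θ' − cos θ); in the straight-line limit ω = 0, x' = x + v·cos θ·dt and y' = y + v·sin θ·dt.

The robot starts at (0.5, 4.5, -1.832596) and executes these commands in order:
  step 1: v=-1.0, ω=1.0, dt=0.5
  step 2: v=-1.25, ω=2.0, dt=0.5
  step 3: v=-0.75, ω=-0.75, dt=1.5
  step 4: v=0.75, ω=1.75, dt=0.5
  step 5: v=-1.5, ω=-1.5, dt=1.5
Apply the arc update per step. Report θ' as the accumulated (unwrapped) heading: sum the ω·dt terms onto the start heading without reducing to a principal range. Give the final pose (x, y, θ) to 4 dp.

step 1: θ'=-1.3326 (R=-1.0000) → pose (0.5058, 4.9948, -1.3326)
step 2: θ'=-0.3326 (R=-0.6250) → pose (0.1025, 5.4381, -0.3326)
step 3: θ'=-1.4576 (R=1.0000) → pose (-0.5646, 6.2703, -1.4576)
step 4: θ'=-0.5826 (R=0.4286) → pose (-0.3745, 5.9608, -0.5826)
step 5: θ'=-2.8326 (R=1.0000) → pose (-0.1284, 7.7485, -2.8326)

(-0.1284, 7.7485, -2.8326)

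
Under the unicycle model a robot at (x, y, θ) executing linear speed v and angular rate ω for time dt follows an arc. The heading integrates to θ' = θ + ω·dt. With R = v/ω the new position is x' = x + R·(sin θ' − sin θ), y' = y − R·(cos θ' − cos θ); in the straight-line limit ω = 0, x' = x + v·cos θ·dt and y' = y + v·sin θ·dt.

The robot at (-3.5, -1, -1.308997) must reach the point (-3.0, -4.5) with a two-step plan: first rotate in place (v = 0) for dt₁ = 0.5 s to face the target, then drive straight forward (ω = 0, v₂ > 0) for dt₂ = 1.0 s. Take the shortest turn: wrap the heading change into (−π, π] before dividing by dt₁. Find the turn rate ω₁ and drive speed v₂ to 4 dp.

ω₁ = -0.2398, v₂ = 3.5355

heading to target = atan2(-4.5−-1, -3−-3.5) = -1.4289
Δθ = wrap(-1.4289 − -1.3090) = -0.1199; ω₁ = Δθ/dt₁ = -0.2398
distance = √((-3−-3.5)² + (-4.5−-1)²) = 3.5355; v₂ = distance/dt₂ = 3.5355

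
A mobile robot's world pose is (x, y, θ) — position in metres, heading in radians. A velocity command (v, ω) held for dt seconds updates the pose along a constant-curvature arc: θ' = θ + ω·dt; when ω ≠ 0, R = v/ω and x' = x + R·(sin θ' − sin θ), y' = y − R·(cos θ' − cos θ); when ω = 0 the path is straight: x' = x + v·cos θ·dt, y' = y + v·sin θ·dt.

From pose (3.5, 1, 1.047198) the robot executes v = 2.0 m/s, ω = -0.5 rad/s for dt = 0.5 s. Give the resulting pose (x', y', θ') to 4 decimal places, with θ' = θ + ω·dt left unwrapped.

(4.1025, 1.7949, 0.7972)

θ' = 1.0472 + -0.5·0.5 = 0.7972
R = v/ω = 2.0/-0.5 = -4.0000
x' = 3.5 + -4.0000·(sin 0.7972 − sin 1.0472) = 4.1025
y' = 1 − -4.0000·(cos 0.7972 − cos 1.0472) = 1.7949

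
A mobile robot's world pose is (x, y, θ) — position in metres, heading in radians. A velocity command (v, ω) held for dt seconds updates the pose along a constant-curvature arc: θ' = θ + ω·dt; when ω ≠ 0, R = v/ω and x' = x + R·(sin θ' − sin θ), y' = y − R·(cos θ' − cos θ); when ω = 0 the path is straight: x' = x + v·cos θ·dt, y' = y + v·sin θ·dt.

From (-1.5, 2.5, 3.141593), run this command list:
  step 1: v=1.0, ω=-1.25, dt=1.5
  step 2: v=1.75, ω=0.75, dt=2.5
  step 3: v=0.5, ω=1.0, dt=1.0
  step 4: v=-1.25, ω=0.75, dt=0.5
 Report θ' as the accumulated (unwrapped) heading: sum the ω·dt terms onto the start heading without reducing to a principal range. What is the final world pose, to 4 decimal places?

(-4.6778, 6.9183, 4.5166)

step 1: θ'=1.2666 (R=-0.8000) → pose (-2.2633, 3.5396, 1.2666)
step 2: θ'=3.1416 (R=2.3333) → pose (-4.4895, 6.5719, 3.1416)
step 3: θ'=4.1416 (R=0.5000) → pose (-4.9102, 6.3420, 4.1416)
step 4: θ'=4.5166 (R=-1.6667) → pose (-4.6778, 6.9183, 4.5166)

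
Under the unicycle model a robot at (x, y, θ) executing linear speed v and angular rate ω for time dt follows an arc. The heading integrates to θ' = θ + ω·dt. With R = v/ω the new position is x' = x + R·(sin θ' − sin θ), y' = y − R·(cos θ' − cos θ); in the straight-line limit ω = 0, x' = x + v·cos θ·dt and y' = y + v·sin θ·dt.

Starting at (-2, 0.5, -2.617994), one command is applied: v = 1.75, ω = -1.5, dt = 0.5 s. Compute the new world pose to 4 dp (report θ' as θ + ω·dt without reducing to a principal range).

(-2.8452, 0.3735, -3.3680)

θ' = -2.6180 + -1.5·0.5 = -3.3680
R = v/ω = 1.75/-1.5 = -1.1667
x' = -2 + -1.1667·(sin -3.3680 − sin -2.6180) = -2.8452
y' = 0.5 − -1.1667·(cos -3.3680 − cos -2.6180) = 0.3735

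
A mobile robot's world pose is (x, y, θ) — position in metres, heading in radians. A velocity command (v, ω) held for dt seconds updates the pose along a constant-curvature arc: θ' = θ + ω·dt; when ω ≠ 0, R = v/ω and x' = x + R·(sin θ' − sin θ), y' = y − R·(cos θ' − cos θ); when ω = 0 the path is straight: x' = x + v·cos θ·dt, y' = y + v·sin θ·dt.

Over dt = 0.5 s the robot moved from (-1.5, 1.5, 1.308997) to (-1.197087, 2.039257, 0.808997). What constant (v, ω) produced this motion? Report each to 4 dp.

Δθ = 0.808997 − 1.308997 = -0.500000
ω = Δθ/dt = -0.500000/0.5 = -1.0000
R = −Δy/(cos θ' − cos θ) = -1.2500
v = R·ω = -1.2500·-1.0000 = 1.2500

v = 1.2500, ω = -1.0000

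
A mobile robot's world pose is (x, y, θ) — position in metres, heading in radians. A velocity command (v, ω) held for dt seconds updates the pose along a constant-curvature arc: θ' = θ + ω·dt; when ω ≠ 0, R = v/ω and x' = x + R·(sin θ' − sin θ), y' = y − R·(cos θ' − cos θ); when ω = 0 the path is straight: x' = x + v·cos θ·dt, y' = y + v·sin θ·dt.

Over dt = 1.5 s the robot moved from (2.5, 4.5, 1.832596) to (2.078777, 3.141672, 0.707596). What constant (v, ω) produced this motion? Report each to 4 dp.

Δθ = 0.707596 − 1.832596 = -1.125000
ω = Δθ/dt = -1.125000/1.5 = -0.7500
R = −Δy/(cos θ' − cos θ) = 1.3333
v = R·ω = 1.3333·-0.7500 = -1.0000

v = -1.0000, ω = -0.7500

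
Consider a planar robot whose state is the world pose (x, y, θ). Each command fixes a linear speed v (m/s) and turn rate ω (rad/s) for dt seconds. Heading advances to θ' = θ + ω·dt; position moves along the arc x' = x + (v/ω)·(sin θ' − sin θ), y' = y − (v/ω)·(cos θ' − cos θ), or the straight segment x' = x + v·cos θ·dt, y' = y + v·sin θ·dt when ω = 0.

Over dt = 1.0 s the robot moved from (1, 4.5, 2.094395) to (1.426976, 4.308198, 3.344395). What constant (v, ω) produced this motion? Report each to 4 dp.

Δθ = 3.344395 − 2.094395 = 1.250000
ω = Δθ/dt = 1.250000/1.0 = 1.2500
R = Δx/(sin θ' − sin θ) = -0.4000
v = R·ω = -0.4000·1.2500 = -0.5000

v = -0.5000, ω = 1.2500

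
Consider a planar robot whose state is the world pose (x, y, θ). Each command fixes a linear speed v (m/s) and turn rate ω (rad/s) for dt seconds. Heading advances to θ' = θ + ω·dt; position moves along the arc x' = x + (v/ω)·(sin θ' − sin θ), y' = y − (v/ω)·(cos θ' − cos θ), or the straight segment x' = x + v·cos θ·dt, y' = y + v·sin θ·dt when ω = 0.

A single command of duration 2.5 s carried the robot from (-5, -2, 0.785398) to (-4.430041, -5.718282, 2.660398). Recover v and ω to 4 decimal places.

v = -1.7500, ω = 0.7500

Δθ = 2.660398 − 0.785398 = 1.875000
ω = Δθ/dt = 1.875000/2.5 = 0.7500
R = −Δy/(cos θ' − cos θ) = -2.3333
v = R·ω = -2.3333·0.7500 = -1.7500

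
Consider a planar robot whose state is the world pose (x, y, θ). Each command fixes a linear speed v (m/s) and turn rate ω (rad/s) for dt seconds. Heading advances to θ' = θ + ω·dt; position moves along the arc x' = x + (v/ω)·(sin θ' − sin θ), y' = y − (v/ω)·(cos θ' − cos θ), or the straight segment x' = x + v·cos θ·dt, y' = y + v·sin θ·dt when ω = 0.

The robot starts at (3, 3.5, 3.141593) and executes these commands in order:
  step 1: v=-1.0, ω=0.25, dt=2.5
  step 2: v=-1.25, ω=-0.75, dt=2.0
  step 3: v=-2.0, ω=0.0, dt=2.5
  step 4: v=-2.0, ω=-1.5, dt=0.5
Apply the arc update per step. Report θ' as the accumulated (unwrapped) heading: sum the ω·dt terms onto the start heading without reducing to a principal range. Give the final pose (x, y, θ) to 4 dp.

(11.1078, -0.7917, 1.5166)

step 1: θ'=3.7666 (R=-4.0000) → pose (5.3404, 4.2561, 3.7666)
step 2: θ'=2.2666 (R=1.6667) → pose (7.5948, 3.9729, 2.2666)
step 3: θ'=2.2666 (straight) → pose (10.7998, 0.1352, 2.2666)
step 4: θ'=1.5166 (R=1.3333) → pose (11.1078, -0.7917, 1.5166)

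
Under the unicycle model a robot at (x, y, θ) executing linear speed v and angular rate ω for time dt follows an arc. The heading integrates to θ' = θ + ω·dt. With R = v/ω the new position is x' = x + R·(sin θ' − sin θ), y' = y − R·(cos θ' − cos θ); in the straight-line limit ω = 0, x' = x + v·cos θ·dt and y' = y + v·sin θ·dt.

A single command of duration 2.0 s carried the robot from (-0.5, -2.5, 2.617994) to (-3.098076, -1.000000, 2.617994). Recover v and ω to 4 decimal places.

v = 1.5000, ω = 0.0000

Δθ = 2.617994 − 2.617994 = 0.000000
ω = Δθ/dt = 0.000000/2.0 = 0.0000
ω = 0 → v = (Δx·cos θ + Δy·sin θ)/dt = 1.5000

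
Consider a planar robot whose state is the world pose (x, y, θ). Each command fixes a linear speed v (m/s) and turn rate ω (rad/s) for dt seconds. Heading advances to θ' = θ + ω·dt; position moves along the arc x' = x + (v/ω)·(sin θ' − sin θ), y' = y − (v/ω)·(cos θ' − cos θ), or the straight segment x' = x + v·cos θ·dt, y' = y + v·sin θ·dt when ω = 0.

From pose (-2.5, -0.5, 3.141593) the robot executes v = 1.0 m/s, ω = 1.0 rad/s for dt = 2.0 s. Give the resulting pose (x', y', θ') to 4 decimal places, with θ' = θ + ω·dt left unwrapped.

θ' = 3.1416 + 1.0·2.0 = 5.1416
R = v/ω = 1.0/1.0 = 1.0000
x' = -2.5 + 1.0000·(sin 5.1416 − sin 3.1416) = -3.4093
y' = -0.5 − 1.0000·(cos 5.1416 − cos 3.1416) = -1.9161

(-3.4093, -1.9161, 5.1416)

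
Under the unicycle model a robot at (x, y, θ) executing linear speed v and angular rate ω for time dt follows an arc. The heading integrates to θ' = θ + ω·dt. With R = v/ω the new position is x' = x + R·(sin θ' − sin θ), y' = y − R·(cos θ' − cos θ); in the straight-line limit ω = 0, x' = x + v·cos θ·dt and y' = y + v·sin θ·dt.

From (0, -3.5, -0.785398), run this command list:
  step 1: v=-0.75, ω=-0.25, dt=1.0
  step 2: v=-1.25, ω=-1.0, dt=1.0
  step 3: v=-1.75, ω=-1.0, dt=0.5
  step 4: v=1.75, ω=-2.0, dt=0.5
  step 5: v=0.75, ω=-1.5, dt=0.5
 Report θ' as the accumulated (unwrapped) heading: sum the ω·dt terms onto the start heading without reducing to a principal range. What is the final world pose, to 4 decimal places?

step 1: θ'=-1.0354 (R=3.0000) → pose (-0.4589, -2.9092, -1.0354)
step 2: θ'=-2.0354 (R=1.2500) → pose (-0.5013, -1.7114, -2.0354)
step 3: θ'=-2.5354 (R=1.7500) → pose (0.0662, -1.0573, -2.5354)
step 4: θ'=-3.5354 (R=-0.8750) → pose (-0.7681, -1.1463, -3.5354)
step 5: θ'=-4.2854 (R=-0.5000) → pose (-1.0314, -0.8916, -4.2854)

(-1.0314, -0.8916, -4.2854)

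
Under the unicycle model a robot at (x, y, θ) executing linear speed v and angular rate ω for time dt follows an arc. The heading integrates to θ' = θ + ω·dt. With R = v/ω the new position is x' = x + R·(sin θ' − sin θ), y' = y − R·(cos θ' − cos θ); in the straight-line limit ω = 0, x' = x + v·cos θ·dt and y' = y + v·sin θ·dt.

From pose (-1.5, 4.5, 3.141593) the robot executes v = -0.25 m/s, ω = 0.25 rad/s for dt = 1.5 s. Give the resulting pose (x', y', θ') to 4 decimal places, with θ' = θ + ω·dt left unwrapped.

(-1.1337, 4.5695, 3.5166)

θ' = 3.1416 + 0.25·1.5 = 3.5166
R = v/ω = -0.25/0.25 = -1.0000
x' = -1.5 + -1.0000·(sin 3.5166 − sin 3.1416) = -1.1337
y' = 4.5 − -1.0000·(cos 3.5166 − cos 3.1416) = 4.5695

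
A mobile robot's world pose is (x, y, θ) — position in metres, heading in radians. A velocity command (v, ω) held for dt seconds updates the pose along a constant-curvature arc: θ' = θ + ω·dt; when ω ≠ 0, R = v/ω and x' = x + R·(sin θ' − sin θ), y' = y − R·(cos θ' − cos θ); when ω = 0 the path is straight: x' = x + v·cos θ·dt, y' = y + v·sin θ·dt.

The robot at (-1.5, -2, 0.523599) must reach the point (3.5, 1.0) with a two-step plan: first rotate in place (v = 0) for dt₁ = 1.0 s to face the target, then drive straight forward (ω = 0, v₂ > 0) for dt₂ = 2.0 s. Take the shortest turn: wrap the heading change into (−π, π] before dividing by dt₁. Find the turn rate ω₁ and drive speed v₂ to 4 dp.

ω₁ = 0.0168, v₂ = 2.9155

heading to target = atan2(1−-2, 3.5−-1.5) = 0.5404
Δθ = wrap(0.5404 − 0.5236) = 0.0168; ω₁ = Δθ/dt₁ = 0.0168
distance = √((3.5−-1.5)² + (1−-2)²) = 5.8310; v₂ = distance/dt₂ = 2.9155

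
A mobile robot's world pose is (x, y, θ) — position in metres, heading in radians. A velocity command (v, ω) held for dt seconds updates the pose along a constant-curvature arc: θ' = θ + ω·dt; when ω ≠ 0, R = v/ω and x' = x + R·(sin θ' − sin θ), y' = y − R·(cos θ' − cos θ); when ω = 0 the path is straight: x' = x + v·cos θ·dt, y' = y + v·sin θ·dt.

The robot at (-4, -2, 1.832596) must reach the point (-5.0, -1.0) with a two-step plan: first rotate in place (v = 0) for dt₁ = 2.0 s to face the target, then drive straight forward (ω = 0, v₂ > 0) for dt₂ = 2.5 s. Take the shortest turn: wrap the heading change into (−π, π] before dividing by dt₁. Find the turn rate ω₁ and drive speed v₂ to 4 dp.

ω₁ = 0.2618, v₂ = 0.5657

heading to target = atan2(-1−-2, -5−-4) = 2.3562
Δθ = wrap(2.3562 − 1.8326) = 0.5236; ω₁ = Δθ/dt₁ = 0.2618
distance = √((-5−-4)² + (-1−-2)²) = 1.4142; v₂ = distance/dt₂ = 0.5657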